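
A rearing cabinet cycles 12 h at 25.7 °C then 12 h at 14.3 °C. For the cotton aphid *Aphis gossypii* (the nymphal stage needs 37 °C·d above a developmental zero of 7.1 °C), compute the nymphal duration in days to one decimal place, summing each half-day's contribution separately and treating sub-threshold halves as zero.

2.9 days

Day half: max(0, 25.7 − 7.1) × 0.5 = 18.6 × 0.5 = 9.30 DD.
Night half: max(0, 14.3 − 7.1) × 0.5 = 7.2 × 0.5 = 3.60 DD.
Per 24 h: 12.90 DD/day.
Duration = 37 / 12.90 = 2.868 ≈ 2.9 days.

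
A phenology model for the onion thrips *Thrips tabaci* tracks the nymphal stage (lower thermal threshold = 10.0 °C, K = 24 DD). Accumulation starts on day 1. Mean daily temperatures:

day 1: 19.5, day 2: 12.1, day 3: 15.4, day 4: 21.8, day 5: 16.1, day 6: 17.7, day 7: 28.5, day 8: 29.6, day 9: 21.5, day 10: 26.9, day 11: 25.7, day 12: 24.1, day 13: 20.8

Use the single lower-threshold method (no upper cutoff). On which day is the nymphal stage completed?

Daily DD above 10.0 °C: 9.5, 2.1, 5.4, 11.8, 6.1, 7.7, 18.5, 19.6, 11.5, 16.9, 15.7, 14.1, 10.8.
Cumulative: 9.5, 11.6, 17.0, 28.8, 34.9, 42.6, 61.1, 80.7, 92.2, 109.1, 124.8, 138.9, 149.7.
The total first reaches 24 DD on day 4.

day 4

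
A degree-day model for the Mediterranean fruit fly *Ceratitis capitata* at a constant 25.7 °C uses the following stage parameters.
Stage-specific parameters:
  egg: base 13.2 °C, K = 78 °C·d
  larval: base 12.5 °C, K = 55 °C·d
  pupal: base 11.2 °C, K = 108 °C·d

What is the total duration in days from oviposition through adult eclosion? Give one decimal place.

17.9 days

egg: 78 / (25.7 − 13.2) = 78 / 12.5 = 6.240 d.
larval: 55 / (25.7 − 12.5) = 55 / 13.2 = 4.167 d.
pupal: 108 / (25.7 − 11.2) = 108 / 14.5 = 7.448 d.
Sum = 17.855 ≈ 17.9 days.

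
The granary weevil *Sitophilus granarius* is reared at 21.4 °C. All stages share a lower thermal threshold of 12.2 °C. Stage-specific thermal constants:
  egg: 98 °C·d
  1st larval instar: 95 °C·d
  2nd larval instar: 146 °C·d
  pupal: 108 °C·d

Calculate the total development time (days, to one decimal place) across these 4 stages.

48.6 days

Daily accumulation at 21.4 °C = 21.4 − 12.2 = 9.2 DD/day.
Total K = 98 + 95 + 146 + 108 = 447 DD.
Total duration = 447 / 9.2 = 48.587 ≈ 48.6 days.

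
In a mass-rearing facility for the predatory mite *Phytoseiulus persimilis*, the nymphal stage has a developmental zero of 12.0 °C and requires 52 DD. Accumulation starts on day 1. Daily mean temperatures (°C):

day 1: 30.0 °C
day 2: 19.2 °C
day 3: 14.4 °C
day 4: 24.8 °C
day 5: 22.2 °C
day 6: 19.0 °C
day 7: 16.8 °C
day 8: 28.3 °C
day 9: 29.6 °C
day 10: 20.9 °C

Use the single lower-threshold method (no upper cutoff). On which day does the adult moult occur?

Daily DD above 12.0 °C: 18.0, 7.2, 2.4, 12.8, 10.2, 7.0, 4.8, 16.3, 17.6, 8.9.
Cumulative: 18.0, 25.2, 27.6, 40.4, 50.6, 57.6, 62.4, 78.7, 96.3, 105.2.
The total first reaches 52 DD on day 6.

day 6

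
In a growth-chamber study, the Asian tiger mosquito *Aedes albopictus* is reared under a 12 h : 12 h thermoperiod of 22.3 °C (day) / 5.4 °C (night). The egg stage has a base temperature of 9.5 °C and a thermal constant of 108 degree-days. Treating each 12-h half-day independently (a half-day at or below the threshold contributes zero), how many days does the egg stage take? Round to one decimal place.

16.9 days

Day half: max(0, 22.3 − 9.5) × 0.5 = 12.8 × 0.5 = 6.40 DD.
Night half: max(0, 5.4 − 9.5) × 0.5 = 0.0 × 0.5 = 0.00 DD.
Per 24 h: 6.40 DD/day.
Duration = 108 / 6.40 = 16.875 ≈ 16.9 days.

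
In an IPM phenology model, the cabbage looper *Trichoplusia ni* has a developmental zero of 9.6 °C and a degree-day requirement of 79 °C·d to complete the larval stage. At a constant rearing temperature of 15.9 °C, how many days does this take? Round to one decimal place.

Daily accumulation = 15.9 − 9.6 = 6.3 DD/day.
Duration = 79 / 6.3 = 12.540 ≈ 12.5 days.

12.5 days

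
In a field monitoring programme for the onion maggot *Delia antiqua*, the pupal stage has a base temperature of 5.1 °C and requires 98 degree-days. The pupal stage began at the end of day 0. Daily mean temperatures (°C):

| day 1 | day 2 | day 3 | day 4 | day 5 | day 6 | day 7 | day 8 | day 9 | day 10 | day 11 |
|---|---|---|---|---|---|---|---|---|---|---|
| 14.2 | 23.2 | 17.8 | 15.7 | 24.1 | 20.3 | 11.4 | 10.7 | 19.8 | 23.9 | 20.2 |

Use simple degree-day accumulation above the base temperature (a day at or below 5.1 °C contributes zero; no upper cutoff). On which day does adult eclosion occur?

Daily DD above 5.1 °C: 9.1, 18.1, 12.7, 10.6, 19.0, 15.2, 6.3, 5.6, 14.7, 18.8, 15.1.
Cumulative: 9.1, 27.2, 39.9, 50.5, 69.5, 84.7, 91.0, 96.6, 111.3, 130.1, 145.2.
The total first reaches 98 DD on day 9.

day 9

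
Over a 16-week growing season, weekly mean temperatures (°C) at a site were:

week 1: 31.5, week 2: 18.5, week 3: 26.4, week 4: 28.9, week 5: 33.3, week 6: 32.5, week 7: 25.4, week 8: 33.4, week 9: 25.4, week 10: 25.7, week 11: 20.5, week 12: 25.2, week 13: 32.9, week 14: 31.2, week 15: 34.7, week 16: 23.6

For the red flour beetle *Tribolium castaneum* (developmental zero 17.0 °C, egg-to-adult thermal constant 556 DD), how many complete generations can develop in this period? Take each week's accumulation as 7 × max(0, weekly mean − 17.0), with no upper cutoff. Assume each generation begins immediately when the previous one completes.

Weekly DD (7 × max(0, T̄ − 17.0)): 101.5, 10.5, 65.8, 83.3, 114.1, 108.5, 58.8, 114.8, 58.8, 60.9, 24.5, 57.4, 111.3, 99.4, 123.9, 46.2.
Season total = 1239.7 DD.
Complete generations = ⌊1239.7 / 556⌋ = 2.

2 generations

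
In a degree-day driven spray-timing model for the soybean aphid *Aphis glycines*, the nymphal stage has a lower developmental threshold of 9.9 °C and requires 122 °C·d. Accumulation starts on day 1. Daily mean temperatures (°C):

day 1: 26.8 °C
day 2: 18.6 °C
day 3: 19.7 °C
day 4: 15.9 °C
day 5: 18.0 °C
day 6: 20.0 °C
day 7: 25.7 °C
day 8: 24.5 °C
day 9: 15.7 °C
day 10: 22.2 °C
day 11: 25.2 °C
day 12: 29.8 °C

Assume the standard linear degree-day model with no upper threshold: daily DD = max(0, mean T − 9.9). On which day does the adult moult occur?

Daily DD above 9.9 °C: 16.9, 8.7, 9.8, 6.0, 8.1, 10.1, 15.8, 14.6, 5.8, 12.3, 15.3, 19.9.
Cumulative: 16.9, 25.6, 35.4, 41.4, 49.5, 59.6, 75.4, 90.0, 95.8, 108.1, 123.4, 143.3.
The total first reaches 122 DD on day 11.

day 11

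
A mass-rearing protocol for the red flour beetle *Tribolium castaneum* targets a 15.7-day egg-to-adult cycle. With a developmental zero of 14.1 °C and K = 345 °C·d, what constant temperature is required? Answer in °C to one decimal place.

Required daily accumulation = 345 / 15.7 = 21.975 DD/day.
T = T_base + 21.975 = 14.1 + 21.975 = 36.075 ≈ 36.1 °C.

36.1 °C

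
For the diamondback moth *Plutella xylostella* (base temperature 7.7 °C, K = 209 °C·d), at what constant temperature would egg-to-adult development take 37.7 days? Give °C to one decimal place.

Required daily accumulation = 209 / 37.7 = 5.544 DD/day.
T = T_base + 5.544 = 7.7 + 5.544 = 13.244 ≈ 13.2 °C.

13.2 °C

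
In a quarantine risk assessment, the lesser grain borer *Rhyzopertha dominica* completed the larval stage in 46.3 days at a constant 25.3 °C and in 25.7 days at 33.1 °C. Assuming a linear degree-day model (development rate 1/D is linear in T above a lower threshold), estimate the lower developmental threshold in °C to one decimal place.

15.6 °C

Under the model K = D·(T − T_b), so D₁·(T₁ − T_b) = D₂·(T₂ − T_b).
46.3·(25.3 − T_b) = 25.7·(33.1 − T_b)
T_b = (46.3·25.3 − 25.7·33.1) / (46.3 − 25.7) = 320.72 / 20.6 = 15.569 °C ≈ 15.6 °C.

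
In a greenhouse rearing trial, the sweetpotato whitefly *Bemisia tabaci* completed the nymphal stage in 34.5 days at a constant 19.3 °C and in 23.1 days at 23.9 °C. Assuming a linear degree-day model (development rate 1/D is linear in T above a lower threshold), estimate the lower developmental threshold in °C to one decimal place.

10.0 °C

Equal thermal constants: D₁(T₁ − T_b) = D₂(T₂ − T_b).
34.5·(19.3 − T_b) = 23.1·(23.9 − T_b)
T_b = (34.5·19.3 − 23.1·23.9) / (34.5 − 23.1) = 113.76 / 11.4 = 9.979 °C ≈ 10.0 °C.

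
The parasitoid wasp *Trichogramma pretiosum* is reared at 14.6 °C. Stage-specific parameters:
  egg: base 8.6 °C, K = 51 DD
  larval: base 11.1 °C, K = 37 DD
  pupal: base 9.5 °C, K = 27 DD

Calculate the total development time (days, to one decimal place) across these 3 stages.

24.4 days

egg: 51 / (14.6 − 8.6) = 51 / 6.0 = 8.500 d.
larval: 37 / (14.6 − 11.1) = 37 / 3.5 = 10.571 d.
pupal: 27 / (14.6 − 9.5) = 27 / 5.1 = 5.294 d.
Sum = 24.366 ≈ 24.4 days.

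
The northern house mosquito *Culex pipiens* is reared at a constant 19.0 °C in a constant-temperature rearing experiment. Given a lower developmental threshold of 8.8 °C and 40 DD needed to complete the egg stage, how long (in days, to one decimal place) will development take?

3.9 days

Daily accumulation = 19.0 − 8.8 = 10.2 DD/day.
Duration = 40 / 10.2 = 3.922 ≈ 3.9 days.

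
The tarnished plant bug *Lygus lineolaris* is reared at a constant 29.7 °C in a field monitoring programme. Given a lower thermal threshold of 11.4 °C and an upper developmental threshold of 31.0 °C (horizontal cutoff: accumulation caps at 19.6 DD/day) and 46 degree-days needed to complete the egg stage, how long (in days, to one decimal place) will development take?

2.5 days

Daily accumulation = 29.7 − 11.4 = 18.3 DD/day.
Duration = 46 / 18.3 = 2.514 ≈ 2.5 days.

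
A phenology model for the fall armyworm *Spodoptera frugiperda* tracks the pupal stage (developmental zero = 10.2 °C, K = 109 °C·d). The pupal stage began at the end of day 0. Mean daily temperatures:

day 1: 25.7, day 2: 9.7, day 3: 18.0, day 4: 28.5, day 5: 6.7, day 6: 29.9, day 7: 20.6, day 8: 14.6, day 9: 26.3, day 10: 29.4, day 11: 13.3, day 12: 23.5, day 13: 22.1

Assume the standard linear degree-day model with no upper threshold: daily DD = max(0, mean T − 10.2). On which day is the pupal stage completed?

Daily DD above 10.2 °C: 15.5, 0.0, 7.8, 18.3, 0.0, 19.7, 10.4, 4.4, 16.1, 19.2, 3.1, 13.3, 11.9.
Cumulative: 15.5, 15.5, 23.3, 41.6, 41.6, 61.3, 71.7, 76.1, 92.2, 111.4, 114.5, 127.8, 139.7.
The total first reaches 109 DD on day 10.

day 10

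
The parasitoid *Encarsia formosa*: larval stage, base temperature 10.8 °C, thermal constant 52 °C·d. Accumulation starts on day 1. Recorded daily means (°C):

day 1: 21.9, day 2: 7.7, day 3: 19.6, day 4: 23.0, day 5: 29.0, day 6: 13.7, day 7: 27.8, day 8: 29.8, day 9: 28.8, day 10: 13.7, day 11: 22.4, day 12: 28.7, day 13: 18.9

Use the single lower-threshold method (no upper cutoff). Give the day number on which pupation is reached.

day 6

Daily DD above 10.8 °C: 11.1, 0.0, 8.8, 12.2, 18.2, 2.9, 17.0, 19.0, 18.0, 2.9, 11.6, 17.9, 8.1.
Cumulative: 11.1, 11.1, 19.9, 32.1, 50.3, 53.2, 70.2, 89.2, 107.2, 110.1, 121.7, 139.6, 147.7.
The total first reaches 52 DD on day 6.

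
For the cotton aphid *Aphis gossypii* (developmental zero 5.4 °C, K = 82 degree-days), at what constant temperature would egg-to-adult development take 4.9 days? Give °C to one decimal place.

Required daily accumulation = 82 / 4.9 = 16.735 DD/day.
T = T_base + 16.735 = 5.4 + 16.735 = 22.135 ≈ 22.1 °C.

22.1 °C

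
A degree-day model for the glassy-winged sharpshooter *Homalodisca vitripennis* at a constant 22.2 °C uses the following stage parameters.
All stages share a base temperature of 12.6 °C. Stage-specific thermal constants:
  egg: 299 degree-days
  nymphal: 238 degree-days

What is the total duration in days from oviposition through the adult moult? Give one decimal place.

55.9 days

Daily accumulation at 22.2 °C = 22.2 − 12.6 = 9.6 DD/day.
Total K = 299 + 238 = 537 DD.
Total duration = 537 / 9.6 = 55.938 ≈ 55.9 days.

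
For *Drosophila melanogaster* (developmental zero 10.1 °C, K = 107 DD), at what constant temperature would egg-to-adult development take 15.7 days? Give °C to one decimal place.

16.9 °C

Required daily accumulation = 107 / 15.7 = 6.815 DD/day.
T = T_base + 6.815 = 10.1 + 6.815 = 16.915 ≈ 16.9 °C.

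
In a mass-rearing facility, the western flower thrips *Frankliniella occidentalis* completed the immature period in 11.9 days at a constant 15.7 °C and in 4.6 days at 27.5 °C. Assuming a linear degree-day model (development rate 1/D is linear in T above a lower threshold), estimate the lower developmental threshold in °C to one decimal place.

Equal thermal constants: D₁(T₁ − T_b) = D₂(T₂ − T_b).
11.9·(15.7 − T_b) = 4.6·(27.5 − T_b)
T_b = (11.9·15.7 − 4.6·27.5) / (11.9 − 4.6) = 60.33 / 7.3 = 8.264 °C ≈ 8.3 °C.

8.3 °C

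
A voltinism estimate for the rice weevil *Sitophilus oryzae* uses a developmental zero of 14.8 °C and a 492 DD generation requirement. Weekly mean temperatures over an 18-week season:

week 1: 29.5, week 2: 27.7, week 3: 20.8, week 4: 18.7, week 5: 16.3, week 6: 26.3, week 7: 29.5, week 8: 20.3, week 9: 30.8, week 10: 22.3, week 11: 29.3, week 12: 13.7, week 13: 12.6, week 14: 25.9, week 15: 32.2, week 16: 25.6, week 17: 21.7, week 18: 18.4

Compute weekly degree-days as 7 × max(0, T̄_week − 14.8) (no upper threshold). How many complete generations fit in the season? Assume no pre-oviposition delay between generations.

2 generations

Weekly DD (7 × max(0, T̄ − 14.8)): 102.9, 90.3, 42.0, 27.3, 10.5, 80.5, 102.9, 38.5, 112.0, 52.5, 101.5, 0.0, 0.0, 77.7, 121.8, 75.6, 48.3, 25.2.
Season total = 1109.5 DD.
Complete generations = ⌊1109.5 / 492⌋ = 2.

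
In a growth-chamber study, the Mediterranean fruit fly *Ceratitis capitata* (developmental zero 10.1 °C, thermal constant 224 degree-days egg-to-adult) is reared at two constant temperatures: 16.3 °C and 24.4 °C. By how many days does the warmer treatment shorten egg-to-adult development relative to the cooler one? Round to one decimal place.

20.5 days

At 16.3 °C: 224 / (16.3 − 10.1) = 224 / 6.2 = 36.129 d.
At 24.4 °C: 224 / (24.4 − 10.1) = 224 / 14.3 = 15.664 d.
Difference = |36.129 − 15.664| = 20.465 ≈ 20.5 days.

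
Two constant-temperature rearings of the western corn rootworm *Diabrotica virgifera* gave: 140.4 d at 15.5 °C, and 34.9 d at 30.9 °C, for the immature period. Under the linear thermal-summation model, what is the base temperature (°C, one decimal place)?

10.4 °C

Linear rate model ⇒ the product D·(T − T_b) is constant across temperatures.
140.4·(15.5 − T_b) = 34.9·(30.9 − T_b)
T_b = (140.4·15.5 − 34.9·30.9) / (140.4 − 34.9) = 1097.79 / 105.5 = 10.406 °C ≈ 10.4 °C.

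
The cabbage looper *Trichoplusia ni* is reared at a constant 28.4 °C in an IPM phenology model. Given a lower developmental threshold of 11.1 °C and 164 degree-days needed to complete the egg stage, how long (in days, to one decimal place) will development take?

9.5 days

Daily accumulation = 28.4 − 11.1 = 17.3 DD/day.
Duration = 164 / 17.3 = 9.480 ≈ 9.5 days.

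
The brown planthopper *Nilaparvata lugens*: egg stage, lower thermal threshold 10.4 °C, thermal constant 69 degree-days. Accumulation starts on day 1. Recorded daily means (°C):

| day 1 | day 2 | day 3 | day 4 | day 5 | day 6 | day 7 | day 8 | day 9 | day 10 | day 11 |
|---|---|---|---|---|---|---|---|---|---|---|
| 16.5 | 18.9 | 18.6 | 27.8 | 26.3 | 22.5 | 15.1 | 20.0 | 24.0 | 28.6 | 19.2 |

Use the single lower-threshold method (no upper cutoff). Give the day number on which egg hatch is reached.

Daily DD above 10.4 °C: 6.1, 8.5, 8.2, 17.4, 15.9, 12.1, 4.7, 9.6, 13.6, 18.2, 8.8.
Cumulative: 6.1, 14.6, 22.8, 40.2, 56.1, 68.2, 72.9, 82.5, 96.1, 114.3, 123.1.
The total first reaches 69 DD on day 7.

day 7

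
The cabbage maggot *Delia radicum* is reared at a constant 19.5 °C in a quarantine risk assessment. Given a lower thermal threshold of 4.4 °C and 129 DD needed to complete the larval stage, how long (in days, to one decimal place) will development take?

Daily accumulation = 19.5 − 4.4 = 15.1 DD/day.
Duration = 129 / 15.1 = 8.543 ≈ 8.5 days.

8.5 days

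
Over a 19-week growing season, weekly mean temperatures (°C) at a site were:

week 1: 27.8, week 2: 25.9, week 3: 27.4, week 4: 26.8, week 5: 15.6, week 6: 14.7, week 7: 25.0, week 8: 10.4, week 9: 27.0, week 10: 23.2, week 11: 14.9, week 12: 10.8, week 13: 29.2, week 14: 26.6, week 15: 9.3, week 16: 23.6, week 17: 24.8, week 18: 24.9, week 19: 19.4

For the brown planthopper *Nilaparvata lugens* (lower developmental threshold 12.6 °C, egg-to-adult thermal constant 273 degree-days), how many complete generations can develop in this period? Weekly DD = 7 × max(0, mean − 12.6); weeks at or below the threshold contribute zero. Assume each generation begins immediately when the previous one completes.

Weekly DD (7 × max(0, T̄ − 12.6)): 106.4, 93.1, 103.6, 99.4, 21.0, 14.7, 86.8, 0.0, 100.8, 74.2, 16.1, 0.0, 116.2, 98.0, 0.0, 77.0, 85.4, 86.1, 47.6.
Season total = 1226.4 DD.
Complete generations = ⌊1226.4 / 273⌋ = 4.

4 generations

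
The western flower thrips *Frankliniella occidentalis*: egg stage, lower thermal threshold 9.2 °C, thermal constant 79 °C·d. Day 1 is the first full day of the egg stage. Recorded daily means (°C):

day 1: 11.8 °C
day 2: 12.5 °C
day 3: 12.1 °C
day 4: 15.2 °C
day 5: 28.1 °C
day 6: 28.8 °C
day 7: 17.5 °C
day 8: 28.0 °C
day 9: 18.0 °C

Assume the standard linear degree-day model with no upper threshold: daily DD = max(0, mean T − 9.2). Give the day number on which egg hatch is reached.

Daily DD above 9.2 °C: 2.6, 3.3, 2.9, 6.0, 18.9, 19.6, 8.3, 18.8, 8.8.
Cumulative: 2.6, 5.9, 8.8, 14.8, 33.7, 53.3, 61.6, 80.4, 89.2.
The total first reaches 79 DD on day 8.

day 8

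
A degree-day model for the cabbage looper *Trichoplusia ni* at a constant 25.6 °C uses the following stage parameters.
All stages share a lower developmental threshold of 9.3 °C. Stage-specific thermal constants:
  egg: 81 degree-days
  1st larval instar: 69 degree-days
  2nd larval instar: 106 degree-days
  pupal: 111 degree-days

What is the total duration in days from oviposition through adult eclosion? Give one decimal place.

Daily accumulation at 25.6 °C = 25.6 − 9.3 = 16.3 DD/day.
Total K = 81 + 69 + 106 + 111 = 367 DD.
Total duration = 367 / 16.3 = 22.515 ≈ 22.5 days.

22.5 days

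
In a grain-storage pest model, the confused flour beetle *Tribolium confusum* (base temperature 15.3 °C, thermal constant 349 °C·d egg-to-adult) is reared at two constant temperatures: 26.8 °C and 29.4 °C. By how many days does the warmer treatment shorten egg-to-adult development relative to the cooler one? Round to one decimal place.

At 26.8 °C: 349 / (26.8 − 15.3) = 349 / 11.5 = 30.348 d.
At 29.4 °C: 349 / (29.4 − 15.3) = 349 / 14.1 = 24.752 d.
Difference = |30.348 − 24.752| = 5.596 ≈ 5.6 days.

5.6 days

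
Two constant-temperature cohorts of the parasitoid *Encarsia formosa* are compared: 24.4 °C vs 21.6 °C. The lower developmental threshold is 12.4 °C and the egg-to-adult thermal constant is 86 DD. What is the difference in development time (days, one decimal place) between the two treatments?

2.2 days

At 24.4 °C: 86 / (24.4 − 12.4) = 86 / 12.0 = 7.167 d.
At 21.6 °C: 86 / (21.6 − 12.4) = 86 / 9.2 = 9.348 d.
Difference = |7.167 − 9.348| = 2.181 ≈ 2.2 days.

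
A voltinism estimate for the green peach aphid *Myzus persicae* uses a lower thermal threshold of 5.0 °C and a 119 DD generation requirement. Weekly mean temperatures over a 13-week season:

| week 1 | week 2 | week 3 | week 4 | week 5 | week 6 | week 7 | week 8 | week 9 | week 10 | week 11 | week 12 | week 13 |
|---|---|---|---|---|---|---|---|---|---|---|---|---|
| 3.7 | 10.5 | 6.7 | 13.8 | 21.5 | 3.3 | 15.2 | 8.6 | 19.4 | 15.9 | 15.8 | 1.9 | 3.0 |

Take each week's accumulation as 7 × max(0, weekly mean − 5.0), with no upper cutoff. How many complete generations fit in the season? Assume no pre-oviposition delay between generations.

4 generations

Weekly DD (7 × max(0, T̄ − 5.0)): 0.0, 38.5, 11.9, 61.6, 115.5, 0.0, 71.4, 25.2, 100.8, 76.3, 75.6, 0.0, 0.0.
Season total = 576.8 DD.
Complete generations = ⌊576.8 / 119⌋ = 4.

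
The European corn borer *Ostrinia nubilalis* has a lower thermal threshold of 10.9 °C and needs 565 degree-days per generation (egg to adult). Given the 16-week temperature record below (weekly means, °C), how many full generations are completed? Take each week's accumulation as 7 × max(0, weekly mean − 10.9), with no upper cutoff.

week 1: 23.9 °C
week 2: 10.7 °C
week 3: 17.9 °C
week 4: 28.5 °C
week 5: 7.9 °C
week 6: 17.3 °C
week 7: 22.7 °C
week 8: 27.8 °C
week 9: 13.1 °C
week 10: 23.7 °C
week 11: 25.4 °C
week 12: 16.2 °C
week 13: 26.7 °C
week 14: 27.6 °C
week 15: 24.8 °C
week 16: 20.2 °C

2 generations

Weekly DD (7 × max(0, T̄ − 10.9)): 91.0, 0.0, 49.0, 123.2, 0.0, 44.8, 82.6, 118.3, 15.4, 89.6, 101.5, 37.1, 110.6, 116.9, 97.3, 65.1.
Season total = 1142.4 DD.
Complete generations = ⌊1142.4 / 565⌋ = 2.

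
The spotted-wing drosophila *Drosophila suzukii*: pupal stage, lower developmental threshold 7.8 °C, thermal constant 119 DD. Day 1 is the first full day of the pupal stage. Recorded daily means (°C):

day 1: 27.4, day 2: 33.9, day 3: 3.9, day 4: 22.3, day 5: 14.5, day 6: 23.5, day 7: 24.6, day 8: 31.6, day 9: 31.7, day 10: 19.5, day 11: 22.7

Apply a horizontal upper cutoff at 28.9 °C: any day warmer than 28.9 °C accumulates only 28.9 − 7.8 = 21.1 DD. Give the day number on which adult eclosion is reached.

Daily DD above 7.8 °C (capped at 21.1): 19.6, 21.1, 0.0, 14.5, 6.7, 15.7, 16.8, 21.1, 21.1, 11.7, 14.9.
Cumulative: 19.6, 40.7, 40.7, 55.2, 61.9, 77.6, 94.4, 115.5, 136.6, 148.3, 163.2.
The total first reaches 119 DD on day 9.

day 9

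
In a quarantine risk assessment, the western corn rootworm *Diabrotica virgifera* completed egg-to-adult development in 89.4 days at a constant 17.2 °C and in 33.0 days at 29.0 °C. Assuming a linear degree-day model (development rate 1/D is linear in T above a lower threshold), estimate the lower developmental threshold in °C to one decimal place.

10.3 °C

Linear rate model ⇒ the product D·(T − T_b) is constant across temperatures.
89.4·(17.2 − T_b) = 33.0·(29.0 − T_b)
T_b = (89.4·17.2 − 33.0·29.0) / (89.4 − 33.0) = 580.68 / 56.4 = 10.296 °C ≈ 10.3 °C.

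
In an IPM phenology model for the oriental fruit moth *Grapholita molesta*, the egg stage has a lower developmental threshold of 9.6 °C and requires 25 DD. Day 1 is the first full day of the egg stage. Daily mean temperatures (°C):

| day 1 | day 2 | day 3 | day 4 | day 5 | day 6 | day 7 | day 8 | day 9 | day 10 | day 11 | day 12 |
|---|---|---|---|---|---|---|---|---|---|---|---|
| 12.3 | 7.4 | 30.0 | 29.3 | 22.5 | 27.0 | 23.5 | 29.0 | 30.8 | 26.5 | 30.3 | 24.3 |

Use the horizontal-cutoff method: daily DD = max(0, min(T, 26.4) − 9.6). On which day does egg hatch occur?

day 4

Daily DD above 9.6 °C (capped at 16.8): 2.7, 0.0, 16.8, 16.8, 12.9, 16.8, 13.9, 16.8, 16.8, 16.8, 16.8, 14.7.
Cumulative: 2.7, 2.7, 19.5, 36.3, 49.2, 66.0, 79.9, 96.7, 113.5, 130.3, 147.1, 161.8.
The total first reaches 25 DD on day 4.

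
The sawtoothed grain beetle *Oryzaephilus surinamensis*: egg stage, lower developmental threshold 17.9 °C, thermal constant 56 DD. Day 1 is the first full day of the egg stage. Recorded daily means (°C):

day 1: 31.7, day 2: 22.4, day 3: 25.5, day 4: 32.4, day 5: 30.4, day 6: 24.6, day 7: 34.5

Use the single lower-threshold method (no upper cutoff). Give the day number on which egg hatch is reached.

day 6

Daily DD above 17.9 °C: 13.8, 4.5, 7.6, 14.5, 12.5, 6.7, 16.6.
Cumulative: 13.8, 18.3, 25.9, 40.4, 52.9, 59.6, 76.2.
The total first reaches 56 DD on day 6.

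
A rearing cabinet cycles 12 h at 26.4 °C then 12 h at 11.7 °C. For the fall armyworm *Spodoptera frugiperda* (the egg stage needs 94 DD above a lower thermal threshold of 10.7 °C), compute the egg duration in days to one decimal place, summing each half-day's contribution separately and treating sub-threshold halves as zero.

Day half: max(0, 26.4 − 10.7) × 0.5 = 15.7 × 0.5 = 7.85 DD.
Night half: max(0, 11.7 − 10.7) × 0.5 = 1.0 × 0.5 = 0.50 DD.
Per 24 h: 8.35 DD/day.
Duration = 94 / 8.35 = 11.257 ≈ 11.3 days.

11.3 days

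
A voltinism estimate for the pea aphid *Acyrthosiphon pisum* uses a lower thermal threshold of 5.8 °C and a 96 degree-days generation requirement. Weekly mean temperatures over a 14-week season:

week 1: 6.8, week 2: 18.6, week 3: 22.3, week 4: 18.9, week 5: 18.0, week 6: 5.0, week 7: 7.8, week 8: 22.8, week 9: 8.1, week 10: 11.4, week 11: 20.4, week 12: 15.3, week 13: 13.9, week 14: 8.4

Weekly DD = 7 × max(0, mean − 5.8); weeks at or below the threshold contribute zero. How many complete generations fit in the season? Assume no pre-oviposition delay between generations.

Weekly DD (7 × max(0, T̄ − 5.8)): 7.0, 89.6, 115.5, 91.7, 85.4, 0.0, 14.0, 119.0, 16.1, 39.2, 102.2, 66.5, 56.7, 18.2.
Season total = 821.1 DD.
Complete generations = ⌊821.1 / 96⌋ = 8.

8 generations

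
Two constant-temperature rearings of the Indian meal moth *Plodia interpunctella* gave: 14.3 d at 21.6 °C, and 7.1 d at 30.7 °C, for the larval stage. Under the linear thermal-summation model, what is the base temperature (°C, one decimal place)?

12.6 °C

Equal thermal constants: D₁(T₁ − T_b) = D₂(T₂ − T_b).
14.3·(21.6 − T_b) = 7.1·(30.7 − T_b)
T_b = (14.3·21.6 − 7.1·30.7) / (14.3 − 7.1) = 90.91 / 7.2 = 12.626 °C ≈ 12.6 °C.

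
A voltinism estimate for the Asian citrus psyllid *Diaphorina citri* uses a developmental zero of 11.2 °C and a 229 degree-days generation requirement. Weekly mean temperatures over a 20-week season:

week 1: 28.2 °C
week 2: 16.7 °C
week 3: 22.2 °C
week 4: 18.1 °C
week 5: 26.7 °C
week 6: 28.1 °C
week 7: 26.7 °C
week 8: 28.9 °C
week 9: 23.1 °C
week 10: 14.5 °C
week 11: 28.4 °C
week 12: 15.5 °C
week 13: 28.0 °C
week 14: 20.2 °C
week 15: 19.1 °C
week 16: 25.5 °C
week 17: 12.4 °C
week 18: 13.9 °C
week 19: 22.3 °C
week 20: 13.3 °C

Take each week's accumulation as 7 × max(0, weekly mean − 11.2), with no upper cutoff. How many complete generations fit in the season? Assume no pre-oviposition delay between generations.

Weekly DD (7 × max(0, T̄ − 11.2)): 119.0, 38.5, 77.0, 48.3, 108.5, 118.3, 108.5, 123.9, 83.3, 23.1, 120.4, 30.1, 117.6, 63.0, 55.3, 100.1, 8.4, 18.9, 77.7, 14.7.
Season total = 1454.6 DD.
Complete generations = ⌊1454.6 / 229⌋ = 6.

6 generations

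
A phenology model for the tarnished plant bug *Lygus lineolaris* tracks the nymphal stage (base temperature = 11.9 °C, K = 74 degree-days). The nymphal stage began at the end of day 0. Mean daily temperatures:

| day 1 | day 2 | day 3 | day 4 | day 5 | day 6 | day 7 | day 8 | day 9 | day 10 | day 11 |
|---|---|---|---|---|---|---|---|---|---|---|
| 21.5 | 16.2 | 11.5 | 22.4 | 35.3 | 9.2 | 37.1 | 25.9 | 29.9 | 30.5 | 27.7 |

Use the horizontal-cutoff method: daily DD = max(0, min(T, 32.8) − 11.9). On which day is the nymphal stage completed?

Daily DD above 11.9 °C (capped at 20.9): 9.6, 4.3, 0.0, 10.5, 20.9, 0.0, 20.9, 14.0, 18.0, 18.6, 15.8.
Cumulative: 9.6, 13.9, 13.9, 24.4, 45.3, 45.3, 66.2, 80.2, 98.2, 116.8, 132.6.
The total first reaches 74 DD on day 8.

day 8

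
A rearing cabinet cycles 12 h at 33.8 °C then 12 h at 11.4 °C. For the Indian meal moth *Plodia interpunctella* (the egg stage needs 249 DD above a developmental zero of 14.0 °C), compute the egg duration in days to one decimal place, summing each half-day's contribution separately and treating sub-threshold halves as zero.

25.2 days

Day half: max(0, 33.8 − 14.0) × 0.5 = 19.8 × 0.5 = 9.90 DD.
Night half: max(0, 11.4 − 14.0) × 0.5 = 0.0 × 0.5 = 0.00 DD.
Per 24 h: 9.90 DD/day.
Duration = 249 / 9.90 = 25.152 ≈ 25.2 days.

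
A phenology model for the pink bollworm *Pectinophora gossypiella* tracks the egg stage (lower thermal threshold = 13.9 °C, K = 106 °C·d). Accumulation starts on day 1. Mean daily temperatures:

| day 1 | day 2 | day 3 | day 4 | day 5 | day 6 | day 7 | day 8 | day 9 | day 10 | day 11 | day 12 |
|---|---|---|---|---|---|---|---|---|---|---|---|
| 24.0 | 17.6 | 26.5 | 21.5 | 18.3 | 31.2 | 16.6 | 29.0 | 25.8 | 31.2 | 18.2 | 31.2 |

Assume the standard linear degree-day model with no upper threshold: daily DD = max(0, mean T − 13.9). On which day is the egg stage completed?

day 11

Daily DD above 13.9 °C: 10.1, 3.7, 12.6, 7.6, 4.4, 17.3, 2.7, 15.1, 11.9, 17.3, 4.3, 17.3.
Cumulative: 10.1, 13.8, 26.4, 34.0, 38.4, 55.7, 58.4, 73.5, 85.4, 102.7, 107.0, 124.3.
The total first reaches 106 DD on day 11.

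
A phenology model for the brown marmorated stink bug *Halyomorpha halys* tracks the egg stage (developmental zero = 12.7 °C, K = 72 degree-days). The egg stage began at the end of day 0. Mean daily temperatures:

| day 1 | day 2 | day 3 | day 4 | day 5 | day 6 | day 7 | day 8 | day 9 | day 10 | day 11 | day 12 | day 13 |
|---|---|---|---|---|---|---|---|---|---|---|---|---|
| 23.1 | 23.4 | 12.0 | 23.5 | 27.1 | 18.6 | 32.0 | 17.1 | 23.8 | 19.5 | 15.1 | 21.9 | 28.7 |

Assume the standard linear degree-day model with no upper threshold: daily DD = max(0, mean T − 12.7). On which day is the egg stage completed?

Daily DD above 12.7 °C: 10.4, 10.7, 0.0, 10.8, 14.4, 5.9, 19.3, 4.4, 11.1, 6.8, 2.4, 9.2, 16.0.
Cumulative: 10.4, 21.1, 21.1, 31.9, 46.3, 52.2, 71.5, 75.9, 87.0, 93.8, 96.2, 105.4, 121.4.
The total first reaches 72 DD on day 8.

day 8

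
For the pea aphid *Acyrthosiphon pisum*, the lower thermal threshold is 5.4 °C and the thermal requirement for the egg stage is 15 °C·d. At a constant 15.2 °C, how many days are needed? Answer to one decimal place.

1.5 days

Daily accumulation = 15.2 − 5.4 = 9.8 DD/day.
Duration = 15 / 9.8 = 1.531 ≈ 1.5 days.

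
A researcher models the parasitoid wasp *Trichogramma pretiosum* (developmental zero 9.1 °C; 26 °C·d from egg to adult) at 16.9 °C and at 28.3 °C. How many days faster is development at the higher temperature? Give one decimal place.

At 16.9 °C: 26 / (16.9 − 9.1) = 26 / 7.8 = 3.333 d.
At 28.3 °C: 26 / (28.3 − 9.1) = 26 / 19.2 = 1.354 d.
Difference = |3.333 − 1.354| = 1.979 ≈ 2.0 days.

2.0 days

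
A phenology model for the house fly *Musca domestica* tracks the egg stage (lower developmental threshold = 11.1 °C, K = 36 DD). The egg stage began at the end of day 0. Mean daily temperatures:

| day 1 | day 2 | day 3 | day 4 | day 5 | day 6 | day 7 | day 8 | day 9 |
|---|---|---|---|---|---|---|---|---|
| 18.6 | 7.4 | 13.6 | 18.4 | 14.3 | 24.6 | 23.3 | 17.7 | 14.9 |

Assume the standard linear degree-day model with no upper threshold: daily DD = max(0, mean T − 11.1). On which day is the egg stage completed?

Daily DD above 11.1 °C: 7.5, 0.0, 2.5, 7.3, 3.2, 13.5, 12.2, 6.6, 3.8.
Cumulative: 7.5, 7.5, 10.0, 17.3, 20.5, 34.0, 46.2, 52.8, 56.6.
The total first reaches 36 DD on day 7.

day 7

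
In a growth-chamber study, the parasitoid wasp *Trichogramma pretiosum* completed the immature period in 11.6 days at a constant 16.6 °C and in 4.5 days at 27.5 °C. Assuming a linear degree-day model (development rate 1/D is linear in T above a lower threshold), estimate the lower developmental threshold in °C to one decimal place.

Under the model K = D·(T − T_b), so D₁·(T₁ − T_b) = D₂·(T₂ − T_b).
11.6·(16.6 − T_b) = 4.5·(27.5 − T_b)
T_b = (11.6·16.6 − 4.5·27.5) / (11.6 − 4.5) = 68.81 / 7.1 = 9.692 °C ≈ 9.7 °C.

9.7 °C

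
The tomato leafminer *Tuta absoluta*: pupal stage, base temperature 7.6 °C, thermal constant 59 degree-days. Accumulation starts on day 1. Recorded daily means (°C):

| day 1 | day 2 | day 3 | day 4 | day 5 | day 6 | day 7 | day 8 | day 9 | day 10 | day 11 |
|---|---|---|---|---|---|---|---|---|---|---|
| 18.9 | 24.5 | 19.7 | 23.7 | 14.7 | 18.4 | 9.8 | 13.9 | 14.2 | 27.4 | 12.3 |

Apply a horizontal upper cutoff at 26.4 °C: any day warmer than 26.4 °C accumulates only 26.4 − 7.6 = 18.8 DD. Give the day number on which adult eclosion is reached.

day 5

Daily DD above 7.6 °C (capped at 18.8): 11.3, 16.9, 12.1, 16.1, 7.1, 10.8, 2.2, 6.3, 6.6, 18.8, 4.7.
Cumulative: 11.3, 28.2, 40.3, 56.4, 63.5, 74.3, 76.5, 82.8, 89.4, 108.2, 112.9.
The total first reaches 59 DD on day 5.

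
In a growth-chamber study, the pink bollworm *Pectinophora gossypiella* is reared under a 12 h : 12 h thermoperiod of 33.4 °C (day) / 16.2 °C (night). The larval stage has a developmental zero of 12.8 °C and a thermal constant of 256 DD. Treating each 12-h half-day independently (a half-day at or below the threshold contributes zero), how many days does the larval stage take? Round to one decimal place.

21.3 days

Day half: max(0, 33.4 − 12.8) × 0.5 = 20.6 × 0.5 = 10.30 DD.
Night half: max(0, 16.2 − 12.8) × 0.5 = 3.4 × 0.5 = 1.70 DD.
Per 24 h: 12.00 DD/day.
Duration = 256 / 12.00 = 21.333 ≈ 21.3 days.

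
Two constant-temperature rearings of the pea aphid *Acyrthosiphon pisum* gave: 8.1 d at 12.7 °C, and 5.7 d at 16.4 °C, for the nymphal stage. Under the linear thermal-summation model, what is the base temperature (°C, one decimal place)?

3.9 °C

Equal thermal constants: D₁(T₁ − T_b) = D₂(T₂ − T_b).
8.1·(12.7 − T_b) = 5.7·(16.4 − T_b)
T_b = (8.1·12.7 − 5.7·16.4) / (8.1 − 5.7) = 9.39 / 2.4 = 3.913 °C ≈ 3.9 °C.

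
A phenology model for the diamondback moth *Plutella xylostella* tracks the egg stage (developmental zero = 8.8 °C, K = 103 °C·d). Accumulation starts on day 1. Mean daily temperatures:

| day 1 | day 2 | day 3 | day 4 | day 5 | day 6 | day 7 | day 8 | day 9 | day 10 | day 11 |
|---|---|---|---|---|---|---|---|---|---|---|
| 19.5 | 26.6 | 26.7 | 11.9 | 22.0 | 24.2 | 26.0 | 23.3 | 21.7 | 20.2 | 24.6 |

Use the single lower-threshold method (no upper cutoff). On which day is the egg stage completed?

day 8

Daily DD above 8.8 °C: 10.7, 17.8, 17.9, 3.1, 13.2, 15.4, 17.2, 14.5, 12.9, 11.4, 15.8.
Cumulative: 10.7, 28.5, 46.4, 49.5, 62.7, 78.1, 95.3, 109.8, 122.7, 134.1, 149.9.
The total first reaches 103 DD on day 8.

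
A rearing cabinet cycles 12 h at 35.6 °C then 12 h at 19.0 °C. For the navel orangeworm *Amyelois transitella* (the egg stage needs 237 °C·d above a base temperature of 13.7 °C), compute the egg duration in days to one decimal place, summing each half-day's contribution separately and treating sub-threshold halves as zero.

Day half: max(0, 35.6 − 13.7) × 0.5 = 21.9 × 0.5 = 10.95 DD.
Night half: max(0, 19.0 − 13.7) × 0.5 = 5.3 × 0.5 = 2.65 DD.
Per 24 h: 13.60 DD/day.
Duration = 237 / 13.60 = 17.426 ≈ 17.4 days.

17.4 days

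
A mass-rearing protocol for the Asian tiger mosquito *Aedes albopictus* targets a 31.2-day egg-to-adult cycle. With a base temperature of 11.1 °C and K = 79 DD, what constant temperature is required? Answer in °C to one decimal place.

Required daily accumulation = 79 / 31.2 = 2.532 DD/day.
T = T_base + 2.532 = 11.1 + 2.532 = 13.632 ≈ 13.6 °C.

13.6 °C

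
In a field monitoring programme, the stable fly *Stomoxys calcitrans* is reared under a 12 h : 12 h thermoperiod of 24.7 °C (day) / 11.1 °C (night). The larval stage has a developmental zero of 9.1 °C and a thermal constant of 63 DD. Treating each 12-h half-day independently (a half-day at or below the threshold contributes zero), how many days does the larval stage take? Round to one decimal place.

7.2 days

Day half: max(0, 24.7 − 9.1) × 0.5 = 15.6 × 0.5 = 7.80 DD.
Night half: max(0, 11.1 − 9.1) × 0.5 = 2.0 × 0.5 = 1.00 DD.
Per 24 h: 8.80 DD/day.
Duration = 63 / 8.80 = 7.159 ≈ 7.2 days.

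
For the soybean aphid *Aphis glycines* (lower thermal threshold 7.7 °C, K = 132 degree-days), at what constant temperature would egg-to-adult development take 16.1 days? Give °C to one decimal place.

Required daily accumulation = 132 / 16.1 = 8.199 DD/day.
T = T_base + 8.199 = 7.7 + 8.199 = 15.899 ≈ 15.9 °C.

15.9 °C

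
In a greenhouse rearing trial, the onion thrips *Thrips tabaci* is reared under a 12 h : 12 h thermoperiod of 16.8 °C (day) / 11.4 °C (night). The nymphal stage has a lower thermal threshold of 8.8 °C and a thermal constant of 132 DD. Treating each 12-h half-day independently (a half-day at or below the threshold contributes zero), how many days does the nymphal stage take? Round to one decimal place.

24.9 days

Day half: max(0, 16.8 − 8.8) × 0.5 = 8.0 × 0.5 = 4.00 DD.
Night half: max(0, 11.4 − 8.8) × 0.5 = 2.6 × 0.5 = 1.30 DD.
Per 24 h: 5.30 DD/day.
Duration = 132 / 5.30 = 24.906 ≈ 24.9 days.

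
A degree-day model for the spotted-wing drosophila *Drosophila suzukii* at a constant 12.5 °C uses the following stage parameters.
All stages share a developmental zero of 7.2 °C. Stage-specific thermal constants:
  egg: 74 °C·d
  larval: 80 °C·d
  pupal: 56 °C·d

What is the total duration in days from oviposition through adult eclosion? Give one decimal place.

39.6 days

Daily accumulation at 12.5 °C = 12.5 − 7.2 = 5.3 DD/day.
Total K = 74 + 80 + 56 = 210 DD.
Total duration = 210 / 5.3 = 39.623 ≈ 39.6 days.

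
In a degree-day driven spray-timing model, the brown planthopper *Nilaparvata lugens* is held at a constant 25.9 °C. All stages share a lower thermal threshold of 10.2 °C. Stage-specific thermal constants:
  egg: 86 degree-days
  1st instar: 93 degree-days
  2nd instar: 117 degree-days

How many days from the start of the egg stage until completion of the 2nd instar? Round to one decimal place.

Daily accumulation at 25.9 °C = 25.9 − 10.2 = 15.7 DD/day.
Total K = 86 + 93 + 117 = 296 DD.
Total duration = 296 / 15.7 = 18.854 ≈ 18.9 days.

18.9 days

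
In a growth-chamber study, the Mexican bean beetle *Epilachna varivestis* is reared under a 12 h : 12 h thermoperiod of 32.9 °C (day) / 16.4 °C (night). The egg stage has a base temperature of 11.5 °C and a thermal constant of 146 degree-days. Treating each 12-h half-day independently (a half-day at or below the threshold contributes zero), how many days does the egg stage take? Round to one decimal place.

Day half: max(0, 32.9 − 11.5) × 0.5 = 21.4 × 0.5 = 10.70 DD.
Night half: max(0, 16.4 − 11.5) × 0.5 = 4.9 × 0.5 = 2.45 DD.
Per 24 h: 13.15 DD/day.
Duration = 146 / 13.15 = 11.103 ≈ 11.1 days.

11.1 days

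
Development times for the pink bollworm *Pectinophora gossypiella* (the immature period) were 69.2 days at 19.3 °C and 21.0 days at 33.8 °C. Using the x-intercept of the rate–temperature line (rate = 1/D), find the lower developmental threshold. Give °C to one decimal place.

13.0 °C

Linear rate model ⇒ the product D·(T − T_b) is constant across temperatures.
69.2·(19.3 − T_b) = 21.0·(33.8 − T_b)
T_b = (69.2·19.3 − 21.0·33.8) / (69.2 − 21.0) = 625.76 / 48.2 = 12.983 °C ≈ 13.0 °C.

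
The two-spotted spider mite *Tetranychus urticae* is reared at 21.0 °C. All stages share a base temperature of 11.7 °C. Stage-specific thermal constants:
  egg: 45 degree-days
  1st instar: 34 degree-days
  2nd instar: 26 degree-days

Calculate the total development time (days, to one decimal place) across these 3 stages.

11.3 days

Daily accumulation at 21.0 °C = 21.0 − 11.7 = 9.3 DD/day.
Total K = 45 + 34 + 26 = 105 DD.
Total duration = 105 / 9.3 = 11.290 ≈ 11.3 days.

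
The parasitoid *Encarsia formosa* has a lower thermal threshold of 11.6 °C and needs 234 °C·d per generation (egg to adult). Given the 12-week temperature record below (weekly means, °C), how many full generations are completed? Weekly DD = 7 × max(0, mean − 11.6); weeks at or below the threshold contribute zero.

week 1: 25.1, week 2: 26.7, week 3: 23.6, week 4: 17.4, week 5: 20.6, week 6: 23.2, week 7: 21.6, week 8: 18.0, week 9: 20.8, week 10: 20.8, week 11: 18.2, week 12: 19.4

3 generations

Weekly DD (7 × max(0, T̄ − 11.6)): 94.5, 105.7, 84.0, 40.6, 63.0, 81.2, 70.0, 44.8, 64.4, 64.4, 46.2, 54.6.
Season total = 813.4 DD.
Complete generations = ⌊813.4 / 234⌋ = 3.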